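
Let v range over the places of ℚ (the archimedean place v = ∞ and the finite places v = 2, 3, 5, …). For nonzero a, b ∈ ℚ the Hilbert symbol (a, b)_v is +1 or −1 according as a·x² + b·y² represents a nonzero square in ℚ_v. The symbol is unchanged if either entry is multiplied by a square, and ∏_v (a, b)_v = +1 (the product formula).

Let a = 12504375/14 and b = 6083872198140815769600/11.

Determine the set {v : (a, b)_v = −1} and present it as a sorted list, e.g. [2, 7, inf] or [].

[2, 13, 17, 19]

(a, b) ≡ (3458, 60214) mod (ℚ^×)²; places V = {2, 3, 5, 7, 11, 13, 17, 19, 23, ∞}.
(a,b)_5: α=4, u≡3; β=2, v≡4 (mod 5); (3|5)=-1, (4|5)=+1; sign (−1)^0·-1^2·+1^4 = +1.
(a,b)_23: α=0, u≡9; β=1, v≡7 (mod 23); (9|23)=+1, (7|23)=-1; sign (−1)^0·+1^1·-1^0 = +1.
(a,b)_19: α=1, u≡7; β=4, v≡14 (mod 19); (7|19)=+1, (14|19)=-1; sign (−1)^0·+1^4·-1^1 = -1.
(a,b)_3: α=4, u≡2; β=6, v≡1 (mod 3); (2|3)=-1, (1|3)=+1; sign (−1)^0·-1^6·+1^4 = +1.
(a,b)_11: α=0, u≡5; β=-1, v≡8 (mod 11); (5|11)=+1, (8|11)=-1; sign (−1)^0·+1^-1·-1^0 = +1.
(a,b)_13: α=1, u≡5; β=4, v≡5 (mod 13); (5|13)=-1, (5|13)=-1; sign (−1)^0·-1^4·-1^1 = -1.
(a,b)_∞: sgn(3458)=+, sgn(60214)=+, so +1.
(a,b)_7: α=-1, u≡1; β=1, v≡5 (mod 7); (1|7)=+1, (5|7)=-1; sign (−1)^1·+1^1·-1^-1 = +1.
(a,b)_17: α=0, u≡3; β=1, v≡12 (mod 17); (3|17)=-1, (12|17)=-1; sign (−1)^0·-1^1·-1^0 = -1.
(a,b)_2: α=-1, β=15; u≡1, v≡3 (mod 8); ε(u)ε(v)=0·1, αω(v)=-1·1, βω(u)=15·0; sum ≡ 1  ⇒  -1.
Ram(3458, 60214) = {2, 13, 17, 19}; no ℚ_2-point on the conic.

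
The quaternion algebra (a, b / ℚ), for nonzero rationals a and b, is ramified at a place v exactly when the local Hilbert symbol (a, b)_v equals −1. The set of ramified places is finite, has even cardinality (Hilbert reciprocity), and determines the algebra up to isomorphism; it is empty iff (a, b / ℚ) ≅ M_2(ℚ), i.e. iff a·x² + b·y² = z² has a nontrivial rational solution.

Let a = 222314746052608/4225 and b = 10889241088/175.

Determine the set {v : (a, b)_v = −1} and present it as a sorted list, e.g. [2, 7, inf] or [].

Mod squares: a ≡ 1102, b ≡ 2926. Check v ∈ {∞, 2, 5, 7, 11, 13, 19, 29}.
v=5: a=5^-2·(≡2), b=5^-2·(≡4) mod 5; (2|5)=-1, (4|5)=+1; (−1)^{-2·-2·2}·(-1)^-2·(+1)^-2 = +1.
v=29: a=29^3·(≡25), b=29^2·(≡19) mod 29; (25|29)=+1, (19|29)=-1; (−1)^{3·2·14}·(+1)^2·(-1)^3 = -1.
v=11: a=11^4·(≡6), b=11^3·(≡2) mod 11; (6|11)=-1, (2|11)=-1; (−1)^{4·3·5}·(-1)^3·(-1)^4 = -1.
v=19: a=19^1·(≡1), b=19^1·(≡13) mod 19; (1|19)=+1, (13|19)=-1; (−1)^{1·1·9}·(+1)^1·(-1)^1 = +1.
v=∞: 1102 > 0 and 2926 > 0  ⇒  (a,b)_∞ = +1.
v=7: a=7^0·(≡5), b=7^-1·(≡3) mod 7; (5|7)=-1, (3|7)=-1; (−1)^{0·-1·3}·(-1)^-1·(-1)^0 = -1.
v=13: a=13^-2·(≡12), b=13^0·(≡4) mod 13; (12|13)=+1, (4|13)=+1; (−1)^{-2·0·6}·(+1)^0·(+1)^-2 = +1.
v=2: v_2(a)=15, v_2(b)=9; units ≡ 7, 7 (mod 8); ε·ε+αω+βω = 1·1+15·0+9·0 ≡ 1  ⇒  (a,b)_2 = -1.
(1102, 2926 / ℚ) ramifies at {2, 7, 11, 29}: a division algebra.

[2, 7, 11, 29]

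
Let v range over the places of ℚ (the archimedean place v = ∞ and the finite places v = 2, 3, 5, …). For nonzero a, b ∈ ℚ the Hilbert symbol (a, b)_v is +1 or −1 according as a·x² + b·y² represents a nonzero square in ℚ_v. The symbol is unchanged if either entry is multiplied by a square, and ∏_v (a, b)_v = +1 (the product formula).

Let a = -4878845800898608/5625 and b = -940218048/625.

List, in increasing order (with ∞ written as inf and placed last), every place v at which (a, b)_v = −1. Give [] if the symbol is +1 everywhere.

[7, 29, 37, inf]

Mod squares: a ≡ -211603, b ≡ -1632323. Check v ∈ {∞, 2, 3, 5, 7, 11, 17, 19, 29, 37, 43}.
v=5: a=5^-4·(≡3), b=5^-4·(≡2) mod 5; (3|5)=-1, (2|5)=-1; (−1)^{-4·-4·2}·(-1)^-4·(-1)^-4 = +1.
v=3: a=3^-2·(≡2), b=3^2·(≡1) mod 3; (2|3)=-1, (1|3)=+1; (−1)^{-2·2·1}·(-1)^2·(+1)^-2 = +1.
v=7: a=7^3·(≡1), b=7^1·(≡2) mod 7; (1|7)=+1, (2|7)=+1; (−1)^{3·1·3}·(+1)^1·(+1)^3 = -1.
v=∞: -211603 < 0 and -1632323 < 0  ⇒  (a,b)_∞ = -1.
v=17: a=17^2·(≡13), b=17^1·(≡7) mod 17; (13|17)=+1, (7|17)=-1; (−1)^{2·1·8}·(+1)^1·(-1)^2 = +1.
v=2: v_2(a)=4, v_2(b)=6; units ≡ 5, 5 (mod 8); ε·ε+αω+βω = 0·0+4·1+6·1 ≡ 0  ⇒  (a,b)_2 = +1.
v=11: a=11^2·(≡1), b=11^1·(≡6) mod 11; (1|11)=+1, (6|11)=-1; (−1)^{2·1·5}·(+1)^1·(-1)^2 = +1.
v=29: a=29^2·(≡21), b=29^1·(≡14) mod 29; (21|29)=-1, (14|29)=-1; (−1)^{2·1·14}·(-1)^1·(-1)^2 = -1.
v=19: a=19^1·(≡9), b=19^0·(≡4) mod 19; (9|19)=+1, (4|19)=+1; (−1)^{1·0·9}·(+1)^0·(+1)^1 = +1.
v=37: a=37^1·(≡34), b=37^0·(≡24) mod 37; (34|37)=+1, (24|37)=-1; (−1)^{1·0·18}·(+1)^0·(-1)^1 = -1.
v=43: a=43^1·(≡24), b=43^1·(≡19) mod 43; (24|43)=+1, (19|43)=-1; (−1)^{1·1·21}·(+1)^1·(-1)^1 = +1.
Ram(-211603, -1632323) = {7, 29, 37, ∞}; no ℚ_7-point on the conic.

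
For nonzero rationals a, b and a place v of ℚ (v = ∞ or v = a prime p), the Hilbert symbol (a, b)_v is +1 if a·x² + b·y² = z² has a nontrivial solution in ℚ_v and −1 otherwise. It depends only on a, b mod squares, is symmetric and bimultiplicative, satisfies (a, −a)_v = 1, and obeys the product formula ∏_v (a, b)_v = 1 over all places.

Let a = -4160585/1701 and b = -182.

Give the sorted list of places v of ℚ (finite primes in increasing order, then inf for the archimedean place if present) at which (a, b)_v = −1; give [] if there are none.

[2, 5, 7, inf]

(a, b) ≡ (-1365, -182) mod (ℚ^×)²; places V = {2, 3, 5, 7, 11, 13, 23, ∞}.
(a,b)_11: α=2, u≡8; β=0, v≡5 (mod 11); (8|11)=-1, (5|11)=+1; sign (−1)^0·-1^0·+1^2 = +1.
(a,b)_∞: sgn(-1365)=−, sgn(-182)=−, so -1.
(a,b)_3: α=-5, u≡1; β=0, v≡1 (mod 3); (1|3)=+1, (1|3)=+1; sign (−1)^0·+1^0·+1^-5 = +1.
(a,b)_2: α=0, β=1; u≡3, v≡5 (mod 8); ε(u)ε(v)=1·0, αω(v)=0·1, βω(u)=1·1; sum ≡ 1  ⇒  -1.
(a,b)_23: α=2, u≡22; β=0, v≡2 (mod 23); (22|23)=-1, (2|23)=+1; sign (−1)^0·-1^0·+1^2 = +1.
(a,b)_5: α=1, u≡3; β=0, v≡3 (mod 5); (3|5)=-1, (3|5)=-1; sign (−1)^0·-1^0·-1^1 = -1.
(a,b)_13: α=1, u≡12; β=1, v≡12 (mod 13); (12|13)=+1, (12|13)=+1; sign (−1)^0·+1^1·+1^1 = +1.
(a,b)_7: α=-1, u≡1; β=1, v≡2 (mod 7); (1|7)=+1, (2|7)=+1; sign (−1)^1·+1^1·+1^-1 = -1.
|Ram(-1365, -182)| = 4, even; anisotropic at {2, 5, 7, ∞}.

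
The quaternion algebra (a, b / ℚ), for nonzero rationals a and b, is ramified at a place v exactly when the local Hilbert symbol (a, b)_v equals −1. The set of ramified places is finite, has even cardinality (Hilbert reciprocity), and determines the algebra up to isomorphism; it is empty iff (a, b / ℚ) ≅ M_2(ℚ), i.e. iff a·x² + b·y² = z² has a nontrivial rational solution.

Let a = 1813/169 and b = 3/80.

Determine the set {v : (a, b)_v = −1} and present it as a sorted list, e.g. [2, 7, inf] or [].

Mod squares: a ≡ 37, b ≡ 15. Check v ∈ {∞, 2, 3, 5, 7, 13, 37}.
v=5: a=5^0·(≡2), b=5^-1·(≡3) mod 5; (2|5)=-1, (3|5)=-1; (−1)^{0·-1·2}·(-1)^-1·(-1)^0 = -1.
v=2: v_2(a)=0, v_2(b)=-4; units ≡ 5, 7 (mod 8); ε·ε+αω+βω = 0·1+0·0+-4·1 ≡ 0  ⇒  (a,b)_2 = +1.
v=3: a=3^0·(≡1), b=3^1·(≡2) mod 3; (1|3)=+1, (2|3)=-1; (−1)^{0·1·1}·(+1)^1·(-1)^0 = +1.
v=∞: 37 > 0 and 15 > 0  ⇒  (a,b)_∞ = +1.
v=37: a=37^1·(≡27), b=37^0·(≡19) mod 37; (27|37)=+1, (19|37)=-1; (−1)^{1·0·18}·(+1)^0·(-1)^1 = -1.
v=13: a=13^-2·(≡6), b=13^0·(≡8) mod 13; (6|13)=-1, (8|13)=-1; (−1)^{-2·0·6}·(-1)^0·(-1)^-2 = +1.
v=7: a=7^2·(≡2), b=7^0·(≡1) mod 7; (2|7)=+1, (1|7)=+1; (−1)^{2·0·3}·(+1)^0·(+1)^2 = +1.
(37, 15 / ℚ) ramifies at {5, 37}: a division algebra.

[5, 37]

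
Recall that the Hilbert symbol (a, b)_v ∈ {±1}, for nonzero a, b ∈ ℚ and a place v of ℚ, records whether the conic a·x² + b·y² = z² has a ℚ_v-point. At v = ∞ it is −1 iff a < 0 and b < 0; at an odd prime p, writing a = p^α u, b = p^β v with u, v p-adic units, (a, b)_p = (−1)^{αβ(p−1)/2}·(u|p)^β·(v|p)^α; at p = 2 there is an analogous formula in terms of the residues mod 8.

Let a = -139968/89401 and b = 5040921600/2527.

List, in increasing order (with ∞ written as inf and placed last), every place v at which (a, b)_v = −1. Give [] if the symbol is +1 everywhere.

[11, 17]

(a, b) ≡ (-3, 17017) mod (ℚ^×)²; places V = {2, 3, 5, 7, 11, 13, 17, 19, 23, ∞}.
(a,b)_23: α=-2, u≡7; β=0, v≡5 (mod 23); (7|23)=-1, (5|23)=-1; sign (−1)^0·-1^0·-1^-2 = +1.
(a,b)_3: α=7, u≡2; β=4, v≡1 (mod 3); (2|3)=-1, (1|3)=+1; sign (−1)^0·-1^4·+1^7 = +1.
(a,b)_11: α=0, u≡10; β=1, v≡7 (mod 11); (10|11)=-1, (7|11)=-1; sign (−1)^0·-1^1·-1^0 = -1.
(a,b)_∞: sgn(-3)=−, sgn(17017)=+, so +1.
(a,b)_2: α=6, β=10; u≡5, v≡1 (mod 8); ε(u)ε(v)=0·0, αω(v)=6·0, βω(u)=10·1; sum ≡ 0  ⇒  +1.
(a,b)_7: α=0, u≡1; β=-1, v≡2 (mod 7); (1|7)=+1, (2|7)=+1; sign (−1)^0·+1^-1·+1^0 = +1.
(a,b)_5: α=0, u≡2; β=2, v≡2 (mod 5); (2|5)=-1, (2|5)=-1; sign (−1)^0·-1^2·-1^0 = +1.
(a,b)_17: α=0, u≡12; β=1, v≡2 (mod 17); (12|17)=-1, (2|17)=+1; sign (−1)^0·-1^1·+1^0 = -1.
(a,b)_13: α=-2, u≡9; β=1, v≡9 (mod 13); (9|13)=+1, (9|13)=+1; sign (−1)^0·+1^1·+1^-2 = +1.
(a,b)_19: α=0, u≡4; β=-2, v≡14 (mod 19); (4|19)=+1, (14|19)=-1; sign (−1)^0·+1^-2·-1^0 = +1.
|Ram(-3, 17017)| = 2, even; anisotropic at {11, 17}.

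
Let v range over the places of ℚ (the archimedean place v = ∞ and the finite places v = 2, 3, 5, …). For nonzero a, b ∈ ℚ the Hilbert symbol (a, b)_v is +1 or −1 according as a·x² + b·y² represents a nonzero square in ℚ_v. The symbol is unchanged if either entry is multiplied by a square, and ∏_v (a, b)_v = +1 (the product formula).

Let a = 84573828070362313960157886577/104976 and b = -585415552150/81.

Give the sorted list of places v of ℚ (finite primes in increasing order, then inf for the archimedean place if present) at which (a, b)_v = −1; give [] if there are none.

[11, 13, 17, 19]

(a, b) ≡ (1708993, -479446) mod (ℚ^×)²; places V = {2, 3, 5, 11, 13, 17, 19, 31, 37, ∞}.
(a,b)_3: α=-8, u≡1; β=-4, v≡2 (mod 3); (1|3)=+1, (2|3)=-1; sign (−1)^0·+1^-4·-1^-8 = +1.
(a,b)_19: α=5, u≡7; β=1, v≡4 (mod 19); (7|19)=+1, (4|19)=+1; sign (−1)^1·+1^1·+1^5 = -1.
(a,b)_13: α=5, u≡7; β=2, v≡6 (mod 13); (7|13)=-1, (6|13)=-1; sign (−1)^0·-1^2·-1^5 = -1.
(a,b)_5: α=0, u≡2; β=2, v≡4 (mod 5); (2|5)=-1, (4|5)=+1; sign (−1)^0·-1^2·+1^0 = +1.
(a,b)_2: α=-4, β=1; u≡1, v≡5 (mod 8); ε(u)ε(v)=0·0, αω(v)=-4·1, βω(u)=1·0; sum ≡ 0  ⇒  +1.
(a,b)_11: α=3, u≡10; β=1, v≡8 (mod 11); (10|11)=-1, (8|11)=-1; sign (−1)^1·-1^1·-1^3 = -1.
(a,b)_∞: sgn(1708993)=+, sgn(-479446)=−, so +1.
(a,b)_37: α=3, u≡18; β=1, v≡19 (mod 37); (18|37)=-1, (19|37)=-1; sign (−1)^0·-1^1·-1^3 = +1.
(a,b)_31: α=2, u≡1; β=1, v≡24 (mod 31); (1|31)=+1, (24|31)=-1; sign (−1)^0·+1^1·-1^2 = +1.
(a,b)_17: α=5, u≡13; β=2, v≡10 (mod 17); (13|17)=+1, (10|17)=-1; sign (−1)^0·+1^2·-1^5 = -1.
Ram(1708993, -479446) = {11, 13, 17, 19}; no ℚ_11-point on the conic.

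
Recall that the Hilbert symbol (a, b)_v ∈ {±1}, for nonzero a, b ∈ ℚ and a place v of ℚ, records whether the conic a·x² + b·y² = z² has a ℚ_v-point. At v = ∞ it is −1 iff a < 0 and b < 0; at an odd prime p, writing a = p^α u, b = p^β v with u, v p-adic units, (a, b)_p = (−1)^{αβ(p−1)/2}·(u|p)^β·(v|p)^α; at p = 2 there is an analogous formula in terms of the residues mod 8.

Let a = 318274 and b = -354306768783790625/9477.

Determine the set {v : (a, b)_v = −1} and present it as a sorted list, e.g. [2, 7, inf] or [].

(a, b) ≡ (318274, -2405) mod (ℚ^×)²; places V = {2, 3, 5, 11, 13, 17, 23, 37, ∞}.
(a,b)_37: α=1, u≡18; β=3, v≡21 (mod 37); (18|37)=-1, (21|37)=+1; sign (−1)^0·-1^3·+1^1 = -1.
(a,b)_13: α=0, u≡8; β=-1, v≡3 (mod 13); (8|13)=-1, (3|13)=+1; sign (−1)^0·-1^-1·+1^0 = -1.
(a,b)_17: α=1, u≡5; β=2, v≡13 (mod 17); (5|17)=-1, (13|17)=+1; sign (−1)^0·-1^2·+1^1 = +1.
(a,b)_23: α=1, u≡15; β=2, v≡7 (mod 23); (15|23)=-1, (7|23)=-1; sign (−1)^0·-1^2·-1^1 = -1.
(a,b)_2: α=1, β=0; u≡1, v≡3 (mod 8); ε(u)ε(v)=0·1, αω(v)=1·1, βω(u)=0·0; sum ≡ 1  ⇒  -1.
(a,b)_3: α=0, u≡1; β=-6, v≡1 (mod 3); (1|3)=+1, (1|3)=+1; sign (−1)^0·+1^-6·+1^0 = +1.
(a,b)_∞: sgn(318274)=+, sgn(-2405)=−, so +1.
(a,b)_5: α=0, u≡4; β=5, v≡1 (mod 5); (4|5)=+1, (1|5)=+1; sign (−1)^0·+1^5·+1^0 = +1.
(a,b)_11: α=1, u≡4; β=4, v≡1 (mod 11); (4|11)=+1, (1|11)=+1; sign (−1)^0·+1^4·+1^1 = +1.
Ram(318274, -2405) = {2, 13, 23, 37}; no ℚ_2-point on the conic.

[2, 13, 23, 37]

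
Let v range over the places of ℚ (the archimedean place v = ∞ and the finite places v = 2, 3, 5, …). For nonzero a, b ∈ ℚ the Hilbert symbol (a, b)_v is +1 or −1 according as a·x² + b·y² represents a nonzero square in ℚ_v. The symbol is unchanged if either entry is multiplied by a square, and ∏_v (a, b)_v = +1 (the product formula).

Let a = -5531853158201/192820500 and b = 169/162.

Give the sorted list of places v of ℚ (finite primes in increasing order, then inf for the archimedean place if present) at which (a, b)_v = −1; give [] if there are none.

Mod squares: a ≡ -205, b ≡ 2. Check v ∈ {∞, 2, 3, 5, 13, 17, 23, 31, 41}.
v=31: a=31^2·(≡17), b=31^0·(≡2) mod 31; (17|31)=-1, (2|31)=+1; (−1)^{2·0·15}·(-1)^0·(+1)^2 = +1.
v=5: a=5^-3·(≡1), b=5^0·(≡2) mod 5; (1|5)=+1, (2|5)=-1; (−1)^{-3·0·2}·(+1)^0·(-1)^-3 = -1.
v=∞: -205 < 0 and 2 > 0  ⇒  (a,b)_∞ = +1.
v=13: a=13^0·(≡10), b=13^2·(≡11) mod 13; (10|13)=+1, (11|13)=-1; (−1)^{0·2·6}·(+1)^2·(-1)^0 = +1.
v=41: a=41^3·(≡10), b=41^0·(≡18) mod 41; (10|41)=+1, (18|41)=+1; (−1)^{3·0·20}·(+1)^0·(+1)^3 = +1.
v=17: a=17^4·(≡4), b=17^0·(≡15) mod 17; (4|17)=+1, (15|17)=+1; (−1)^{4·0·8}·(+1)^0·(+1)^4 = +1.
v=23: a=23^-2·(≡8), b=23^0·(≡8) mod 23; (8|23)=+1, (8|23)=+1; (−1)^{-2·0·11}·(+1)^0·(+1)^-2 = +1.
v=3: a=3^-6·(≡2), b=3^-4·(≡2) mod 3; (2|3)=-1, (2|3)=-1; (−1)^{-6·-4·1}·(-1)^-4·(-1)^-6 = +1.
v=2: v_2(a)=-2, v_2(b)=-1; units ≡ 3, 1 (mod 8); ε·ε+αω+βω = 1·0+-2·0+-1·1 ≡ 1  ⇒  (a,b)_2 = -1.
Ram(-205, 2) = {2, 5}; no ℚ_2-point on the conic.

[2, 5]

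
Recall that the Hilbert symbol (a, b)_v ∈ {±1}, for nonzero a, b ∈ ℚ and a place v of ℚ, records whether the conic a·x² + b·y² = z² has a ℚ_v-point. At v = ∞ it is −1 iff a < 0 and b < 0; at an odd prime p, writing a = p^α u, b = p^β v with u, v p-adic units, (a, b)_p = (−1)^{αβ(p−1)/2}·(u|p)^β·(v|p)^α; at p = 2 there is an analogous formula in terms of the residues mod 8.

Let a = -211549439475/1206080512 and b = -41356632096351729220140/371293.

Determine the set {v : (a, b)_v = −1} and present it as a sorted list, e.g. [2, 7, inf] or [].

[3, 5, 7, 11, 17, inf]

Mod squares: a ≡ -138567, b ≡ -95095. Check v ∈ {∞, 2, 3, 5, 7, 11, 13, 17, 19, 43}.
v=19: a=19^1·(≡2), b=19^3·(≡11) mod 19; (2|19)=-1, (11|19)=+1; (−1)^{1·3·9}·(-1)^3·(+1)^1 = +1.
v=∞: -138567 < 0 and -95095 < 0  ⇒  (a,b)_∞ = -1.
v=2: v_2(a)=-10, v_2(b)=2; units ≡ 1, 1 (mod 8); ε·ε+αω+βω = 0·0+-10·0+2·0 ≡ 0  ⇒  (a,b)_2 = +1.
v=13: a=13^-1·(≡3), b=13^-5·(≡1) mod 13; (3|13)=+1, (1|13)=+1; (−1)^{-1·-5·6}·(+1)^-5·(+1)^-1 = +1.
v=17: a=17^1·(≡13), b=17^4·(≡3) mod 17; (13|17)=+1, (3|17)=-1; (−1)^{1·4·8}·(+1)^4·(-1)^1 = -1.
v=3: a=3^9·(≡2), b=3^18·(≡2) mod 3; (2|3)=-1, (2|3)=-1; (−1)^{9·18·1}·(-1)^18·(-1)^9 = -1.
v=43: a=43^-2·(≡34), b=43^0·(≡24) mod 43; (34|43)=-1, (24|43)=+1; (−1)^{-2·0·21}·(-1)^0·(+1)^-2 = +1.
v=11: a=11^3·(≡4), b=11^3·(≡4) mod 11; (4|11)=+1, (4|11)=+1; (−1)^{3·3·5}·(+1)^3·(+1)^3 = -1.
v=7: a=7^-2·(≡5), b=7^1·(≡4) mod 7; (5|7)=-1, (4|7)=+1; (−1)^{-2·1·3}·(-1)^1·(+1)^-2 = -1.
v=5: a=5^2·(≡3), b=5^1·(≡4) mod 5; (3|5)=-1, (4|5)=+1; (−1)^{2·1·2}·(-1)^1·(+1)^2 = -1.
(-138567, -95095 / ℚ) ramifies at {3, 5, 7, 11, 17, ∞}: a division algebra.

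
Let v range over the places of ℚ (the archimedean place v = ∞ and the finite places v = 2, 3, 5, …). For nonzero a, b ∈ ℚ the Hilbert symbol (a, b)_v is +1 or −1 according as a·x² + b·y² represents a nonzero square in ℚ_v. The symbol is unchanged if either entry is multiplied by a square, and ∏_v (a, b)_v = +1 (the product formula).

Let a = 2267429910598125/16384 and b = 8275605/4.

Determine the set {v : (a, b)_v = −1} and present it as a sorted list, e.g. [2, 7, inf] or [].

[5, 13, 31, 37]

Mod squares: a ≡ 37, b ≡ 6045. Check v ∈ {∞, 2, 3, 5, 7, 13, 31, 37}.
v=3: a=3^2·(≡1), b=3^1·(≡2) mod 3; (1|3)=+1, (2|3)=-1; (−1)^{2·1·1}·(+1)^1·(-1)^2 = +1.
v=5: a=5^4·(≡3), b=5^1·(≡4) mod 5; (3|5)=-1, (4|5)=+1; (−1)^{4·1·2}·(-1)^1·(+1)^4 = -1.
v=2: v_2(a)=-14, v_2(b)=-2; units ≡ 5, 5 (mod 8); ε·ε+αω+βω = 0·0+-14·1+-2·1 ≡ 0  ⇒  (a,b)_2 = +1.
v=7: a=7^2·(≡2), b=7^0·(≡4) mod 7; (2|7)=+1, (4|7)=+1; (−1)^{2·0·3}·(+1)^0·(+1)^2 = +1.
v=31: a=31^2·(≡12), b=31^1·(≡19) mod 31; (12|31)=-1, (19|31)=+1; (−1)^{2·1·15}·(-1)^1·(+1)^2 = -1.
v=13: a=13^2·(≡11), b=13^1·(≡10) mod 13; (11|13)=-1, (10|13)=+1; (−1)^{2·1·6}·(-1)^1·(+1)^2 = -1.
v=∞: 37 > 0 and 6045 > 0  ⇒  (a,b)_∞ = +1.
v=37: a=37^3·(≡36), b=37^2·(≡22) mod 37; (36|37)=+1, (22|37)=-1; (−1)^{3·2·18}·(+1)^2·(-1)^3 = -1.
Ram(37, 6045) = {5, 13, 31, 37}; no ℚ_5-point on the conic.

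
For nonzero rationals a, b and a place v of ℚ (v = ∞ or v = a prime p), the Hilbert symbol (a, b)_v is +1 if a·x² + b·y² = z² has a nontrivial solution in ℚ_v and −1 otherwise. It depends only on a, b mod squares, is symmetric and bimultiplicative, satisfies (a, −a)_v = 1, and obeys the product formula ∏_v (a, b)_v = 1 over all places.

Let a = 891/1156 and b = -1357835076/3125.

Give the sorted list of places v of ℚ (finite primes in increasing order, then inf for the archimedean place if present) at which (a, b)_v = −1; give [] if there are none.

[2, 11, 13, 47]

Mod squares: a ≡ 11, b ≡ -58045. Check v ∈ {∞, 2, 3, 5, 11, 13, 17, 19, 47}.
v=5: a=5^0·(≡1), b=5^-5·(≡4) mod 5; (1|5)=+1, (4|5)=+1; (−1)^{0·-5·2}·(+1)^-5·(+1)^0 = +1.
v=19: a=19^0·(≡7), b=19^3·(≡6) mod 19; (7|19)=+1, (6|19)=+1; (−1)^{0·3·9}·(+1)^3·(+1)^0 = +1.
v=∞: 11 > 0 and -58045 < 0  ⇒  (a,b)_∞ = +1.
v=13: a=13^0·(≡6), b=13^1·(≡5) mod 13; (6|13)=-1, (5|13)=-1; (−1)^{0·1·6}·(-1)^1·(-1)^0 = -1.
v=11: a=11^1·(≡4), b=11^0·(≡7) mod 11; (4|11)=+1, (7|11)=-1; (−1)^{1·0·5}·(+1)^0·(-1)^1 = -1.
v=17: a=17^-2·(≡6), b=17^0·(≡3) mod 17; (6|17)=-1, (3|17)=-1; (−1)^{-2·0·8}·(-1)^0·(-1)^-2 = +1.
v=2: v_2(a)=-2, v_2(b)=2; units ≡ 3, 3 (mod 8); ε·ε+αω+βω = 1·1+-2·1+2·1 ≡ 1  ⇒  (a,b)_2 = -1.
v=3: a=3^4·(≡2), b=3^4·(≡2) mod 3; (2|3)=-1, (2|3)=-1; (−1)^{4·4·1}·(-1)^4·(-1)^4 = +1.
v=47: a=47^0·(≡10), b=47^1·(≡14) mod 47; (10|47)=-1, (14|47)=+1; (−1)^{0·1·23}·(-1)^1·(+1)^0 = -1.
|Ram(11, -58045)| = 4, even; anisotropic at {2, 11, 13, 47}.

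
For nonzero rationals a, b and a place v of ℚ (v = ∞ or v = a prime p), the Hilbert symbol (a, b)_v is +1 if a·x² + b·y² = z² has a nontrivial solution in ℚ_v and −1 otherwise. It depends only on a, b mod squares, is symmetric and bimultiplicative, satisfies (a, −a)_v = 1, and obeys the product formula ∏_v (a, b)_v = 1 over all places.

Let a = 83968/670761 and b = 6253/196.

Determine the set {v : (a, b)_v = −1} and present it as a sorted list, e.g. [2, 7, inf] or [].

(a, b) ≡ (82, 37) mod (ℚ^×)²; places V = {2, 3, 7, 13, 37, 41, ∞}.
(a,b)_∞: sgn(82)=+, sgn(37)=+, so +1.
(a,b)_41: α=1, u≡39; β=0, v≡25 (mod 41); (39|41)=+1, (25|41)=+1; sign (−1)^0·+1^0·+1^1 = +1.
(a,b)_2: α=11, β=-2; u≡1, v≡5 (mod 8); ε(u)ε(v)=0·0, αω(v)=11·1, βω(u)=-2·0; sum ≡ 1  ⇒  -1.
(a,b)_7: α=-2, u≡6; β=-2, v≡4 (mod 7); (6|7)=-1, (4|7)=+1; sign (−1)^0·-1^-2·+1^-2 = +1.
(a,b)_37: α=0, u≡8; β=1, v≡12 (mod 37); (8|37)=-1, (12|37)=+1; sign (−1)^0·-1^1·+1^0 = -1.
(a,b)_13: α=-2, u≡10; β=2, v≡11 (mod 13); (10|13)=+1, (11|13)=-1; sign (−1)^0·+1^2·-1^-2 = +1.
(a,b)_3: α=-4, u≡1; β=0, v≡1 (mod 3); (1|3)=+1, (1|3)=+1; sign (−1)^0·+1^0·+1^-4 = +1.
Ram(82, 37) = {2, 37}; no ℚ_2-point on the conic.

[2, 37]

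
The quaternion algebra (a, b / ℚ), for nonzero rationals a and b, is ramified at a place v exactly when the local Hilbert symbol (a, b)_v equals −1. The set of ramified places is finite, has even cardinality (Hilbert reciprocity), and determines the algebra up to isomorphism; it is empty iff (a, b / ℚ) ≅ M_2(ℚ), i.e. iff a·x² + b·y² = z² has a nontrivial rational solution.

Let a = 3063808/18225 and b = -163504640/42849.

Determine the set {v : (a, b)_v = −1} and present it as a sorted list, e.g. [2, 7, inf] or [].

Mod squares: a ≡ 187, b ≡ -2210. Check v ∈ {∞, 2, 3, 5, 11, 13, 17, 23}.
v=5: a=5^-2·(≡2), b=5^1·(≡3) mod 5; (2|5)=-1, (3|5)=-1; (−1)^{-2·1·2}·(-1)^1·(-1)^-2 = -1.
v=11: a=11^1·(≡7), b=11^0·(≡5) mod 11; (7|11)=-1, (5|11)=+1; (−1)^{1·0·5}·(-1)^0·(+1)^1 = +1.
v=17: a=17^1·(≡7), b=17^3·(≡12) mod 17; (7|17)=-1, (12|17)=-1; (−1)^{1·3·8}·(-1)^3·(-1)^1 = +1.
v=3: a=3^-6·(≡1), b=3^-4·(≡1) mod 3; (1|3)=+1, (1|3)=+1; (−1)^{-6·-4·1}·(+1)^-4·(+1)^-6 = +1.
v=∞: 187 > 0 and -2210 < 0  ⇒  (a,b)_∞ = +1.
v=23: a=23^0·(≡18), b=23^-2·(≡5) mod 23; (18|23)=+1, (5|23)=-1; (−1)^{0·-2·11}·(+1)^-2·(-1)^0 = +1.
v=13: a=13^0·(≡6), b=13^1·(≡12) mod 13; (6|13)=-1, (12|13)=+1; (−1)^{0·1·6}·(-1)^1·(+1)^0 = -1.
v=2: v_2(a)=14, v_2(b)=9; units ≡ 3, 7 (mod 8); ε·ε+αω+βω = 1·1+14·0+9·1 ≡ 0  ⇒  (a,b)_2 = +1.
(187, -2210 / ℚ) ramifies at {5, 13}: a division algebra.

[5, 13]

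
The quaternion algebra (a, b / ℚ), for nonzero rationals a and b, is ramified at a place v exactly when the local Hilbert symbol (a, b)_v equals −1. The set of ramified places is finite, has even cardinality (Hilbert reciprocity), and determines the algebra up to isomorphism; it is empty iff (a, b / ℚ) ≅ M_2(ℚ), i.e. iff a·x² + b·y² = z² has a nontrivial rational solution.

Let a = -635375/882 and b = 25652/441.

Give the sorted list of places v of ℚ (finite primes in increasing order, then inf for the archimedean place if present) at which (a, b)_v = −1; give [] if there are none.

Mod squares: a ≡ -50830, b ≡ 53. Check v ∈ {∞, 2, 3, 5, 7, 11, 13, 17, 23, 53}.
v=5: a=5^3·(≡1), b=5^0·(≡2) mod 5; (1|5)=+1, (2|5)=-1; (−1)^{3·0·2}·(+1)^0·(-1)^3 = -1.
v=17: a=17^1·(≡13), b=17^0·(≡1) mod 17; (13|17)=+1, (1|17)=+1; (−1)^{1·0·8}·(+1)^0·(+1)^1 = +1.
v=3: a=3^-2·(≡2), b=3^-2·(≡2) mod 3; (2|3)=-1, (2|3)=-1; (−1)^{-2·-2·1}·(-1)^-2·(-1)^-2 = +1.
v=2: v_2(a)=-1, v_2(b)=2; units ≡ 1, 5 (mod 8); ε·ε+αω+βω = 0·0+-1·1+2·0 ≡ 1  ⇒  (a,b)_2 = -1.
v=7: a=7^-2·(≡2), b=7^-2·(≡2) mod 7; (2|7)=+1, (2|7)=+1; (−1)^{-2·-2·3}·(+1)^-2·(+1)^-2 = +1.
v=23: a=23^1·(≡17), b=23^0·(≡19) mod 23; (17|23)=-1, (19|23)=-1; (−1)^{1·0·11}·(-1)^0·(-1)^1 = -1.
v=53: a=53^0·(≡48), b=53^1·(≡16) mod 53; (48|53)=-1, (16|53)=+1; (−1)^{0·1·26}·(-1)^1·(+1)^0 = -1.
v=13: a=13^1·(≡4), b=13^0·(≡10) mod 13; (4|13)=+1, (10|13)=+1; (−1)^{1·0·6}·(+1)^0·(+1)^1 = +1.
v=11: a=11^0·(≡9), b=11^2·(≡3) mod 11; (9|11)=+1, (3|11)=+1; (−1)^{0·2·5}·(+1)^2·(+1)^0 = +1.
v=∞: -50830 < 0 and 53 > 0  ⇒  (a,b)_∞ = +1.
(-50830, 53 / ℚ) ramifies at {2, 5, 23, 53}: a division algebra.

[2, 5, 23, 53]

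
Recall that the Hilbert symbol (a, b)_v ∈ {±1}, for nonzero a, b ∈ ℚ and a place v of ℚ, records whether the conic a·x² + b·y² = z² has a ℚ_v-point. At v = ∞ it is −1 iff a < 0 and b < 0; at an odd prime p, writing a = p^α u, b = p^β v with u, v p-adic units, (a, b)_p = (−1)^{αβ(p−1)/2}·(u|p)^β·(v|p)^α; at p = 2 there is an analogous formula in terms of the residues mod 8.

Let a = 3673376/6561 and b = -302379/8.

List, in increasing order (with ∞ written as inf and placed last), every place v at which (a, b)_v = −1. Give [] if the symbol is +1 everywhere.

(a, b) ≡ (434, -102) mod (ℚ^×)²; places V = {2, 3, 7, 11, 17, 23, 31, ∞}.
(a,b)_∞: sgn(434)=+, sgn(-102)=−, so +1.
(a,b)_31: α=1, u≡10; β=0, v≡11 (mod 31); (10|31)=+1, (11|31)=-1; sign (−1)^0·+1^0·-1^1 = -1.
(a,b)_7: α=1, u≡3; β=2, v≡3 (mod 7); (3|7)=-1, (3|7)=-1; sign (−1)^0·-1^2·-1^1 = -1.
(a,b)_2: α=5, β=-3; u≡1, v≡5 (mod 8); ε(u)ε(v)=0·0, αω(v)=5·1, βω(u)=-3·0; sum ≡ 1  ⇒  -1.
(a,b)_3: α=-8, u≡2; β=1, v≡2 (mod 3); (2|3)=-1, (2|3)=-1; sign (−1)^0·-1^1·-1^-8 = -1.
(a,b)_23: α=2, u≡15; β=0, v≡6 (mod 23); (15|23)=-1, (6|23)=+1; sign (−1)^0·-1^0·+1^2 = +1.
(a,b)_17: α=0, u≡1; β=1, v≡10 (mod 17); (1|17)=+1, (10|17)=-1; sign (−1)^0·+1^1·-1^0 = +1.
(a,b)_11: α=0, u≡5; β=2, v≡8 (mod 11); (5|11)=+1, (8|11)=-1; sign (−1)^0·+1^2·-1^0 = +1.
(434, -102 / ℚ) ramifies at {2, 3, 7, 31}: a division algebra.

[2, 3, 7, 31]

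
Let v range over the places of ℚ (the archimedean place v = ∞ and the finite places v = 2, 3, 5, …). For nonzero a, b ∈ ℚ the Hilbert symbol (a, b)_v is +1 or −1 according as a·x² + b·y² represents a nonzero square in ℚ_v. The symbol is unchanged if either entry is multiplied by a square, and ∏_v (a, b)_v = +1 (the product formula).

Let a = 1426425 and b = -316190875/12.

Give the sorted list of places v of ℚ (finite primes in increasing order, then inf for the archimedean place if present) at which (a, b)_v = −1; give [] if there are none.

[3, 5, 13, 19]

Mod squares: a ≡ 57057, b ≡ -2145. Check v ∈ {∞, 2, 3, 5, 7, 11, 13, 19}.
v=5: a=5^2·(≡2), b=5^3·(≡4) mod 5; (2|5)=-1, (4|5)=+1; (−1)^{2·3·2}·(-1)^3·(+1)^2 = -1.
v=2: v_2(a)=0, v_2(b)=-2; units ≡ 1, 7 (mod 8); ε·ε+αω+βω = 0·1+0·0+-2·0 ≡ 0  ⇒  (a,b)_2 = +1.
v=∞: 57057 > 0 and -2145 < 0  ⇒  (a,b)_∞ = +1.
v=7: a=7^1·(≡5), b=7^2·(≡1) mod 7; (5|7)=-1, (1|7)=+1; (−1)^{1·2·3}·(-1)^2·(+1)^1 = +1.
v=13: a=13^1·(≡5), b=13^1·(≡12) mod 13; (5|13)=-1, (12|13)=+1; (−1)^{1·1·6}·(-1)^1·(+1)^1 = -1.
v=3: a=3^1·(≡2), b=3^-1·(≡2) mod 3; (2|3)=-1, (2|3)=-1; (−1)^{1·-1·1}·(-1)^-1·(-1)^1 = -1.
v=19: a=19^1·(≡6), b=19^2·(≡10) mod 19; (6|19)=+1, (10|19)=-1; (−1)^{1·2·9}·(+1)^2·(-1)^1 = -1.
v=11: a=11^1·(≡7), b=11^1·(≡3) mod 11; (7|11)=-1, (3|11)=+1; (−1)^{1·1·5}·(-1)^1·(+1)^1 = +1.
(57057, -2145 / ℚ) ramifies at {3, 5, 13, 19}: a division algebra.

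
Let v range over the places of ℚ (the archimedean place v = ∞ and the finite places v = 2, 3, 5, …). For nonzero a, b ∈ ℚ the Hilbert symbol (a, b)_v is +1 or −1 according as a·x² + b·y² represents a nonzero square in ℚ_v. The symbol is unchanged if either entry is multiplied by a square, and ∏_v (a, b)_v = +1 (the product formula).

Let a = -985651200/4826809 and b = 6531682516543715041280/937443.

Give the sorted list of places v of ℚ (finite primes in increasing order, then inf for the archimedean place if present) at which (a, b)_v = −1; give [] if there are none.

[2, 3, 5, 7, 17, 23]

(a, b) ≡ (-4278, 531990690) mod (ℚ^×)²; places V = {2, 3, 5, 7, 11, 13, 17, 19, 23, 31, 43, ∞}.
(a,b)_7: α=0, u≡5; β=3, v≡5 (mod 7); (5|7)=-1, (5|7)=-1; sign (−1)^0·-1^3·-1^0 = -1.
(a,b)_2: α=11, β=13; u≡5, v≡1 (mod 8); ε(u)ε(v)=0·0, αω(v)=11·0, βω(u)=13·1; sum ≡ 1  ⇒  -1.
(a,b)_∞: sgn(-4278)=−, sgn(531990690)=+, so +1.
(a,b)_23: α=1, u≡20; β=3, v≡14 (mod 23); (20|23)=-1, (14|23)=-1; sign (−1)^1·-1^3·-1^1 = -1.
(a,b)_43: α=0, u≡19; β=-2, v≡19 (mod 43); (19|43)=-1, (19|43)=-1; sign (−1)^0·-1^-2·-1^0 = +1.
(a,b)_13: α=-6, u≡12; β=-2, v≡9 (mod 13); (12|13)=+1, (9|13)=+1; sign (−1)^0·+1^-2·+1^-6 = +1.
(a,b)_17: α=0, u≡6; β=1, v≡16 (mod 17); (6|17)=-1, (16|17)=+1; sign (−1)^0·-1^1·+1^0 = -1.
(a,b)_3: α=3, u≡2; β=-1, v≡2 (mod 3); (2|3)=-1, (2|3)=-1; sign (−1)^1·-1^-1·-1^3 = -1.
(a,b)_11: α=0, u≡3; β=1, v≡5 (mod 11); (3|11)=+1, (5|11)=+1; sign (−1)^0·+1^1·+1^0 = +1.
(a,b)_31: α=1, u≡24; β=3, v≡7 (mod 31); (24|31)=-1, (7|31)=+1; sign (−1)^1·-1^3·+1^1 = +1.
(a,b)_19: α=0, u≡7; β=3, v≡15 (mod 19); (7|19)=+1, (15|19)=-1; sign (−1)^0·+1^3·-1^0 = +1.
(a,b)_5: α=2, u≡3; β=1, v≡2 (mod 5); (3|5)=-1, (2|5)=-1; sign (−1)^0·-1^1·-1^2 = -1.
(-4278, 531990690 / ℚ) ramifies at {2, 3, 5, 7, 17, 23}: a division algebra.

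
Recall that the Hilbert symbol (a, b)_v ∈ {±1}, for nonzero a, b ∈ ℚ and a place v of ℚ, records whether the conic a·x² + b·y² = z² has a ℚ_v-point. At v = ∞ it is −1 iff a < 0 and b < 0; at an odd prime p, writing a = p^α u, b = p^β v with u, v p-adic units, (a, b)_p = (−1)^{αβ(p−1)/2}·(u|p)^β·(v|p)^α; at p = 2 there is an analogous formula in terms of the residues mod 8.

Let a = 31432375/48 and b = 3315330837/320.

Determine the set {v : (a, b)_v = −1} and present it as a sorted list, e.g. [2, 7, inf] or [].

Mod squares: a ≡ 4485, b ≡ 130065. Check v ∈ {∞, 2, 3, 5, 7, 13, 17, 23, 29}.
v=17: a=17^0·(≡10), b=17^2·(≡1) mod 17; (10|17)=-1, (1|17)=+1; (−1)^{0·2·8}·(-1)^2·(+1)^0 = +1.
v=7: a=7^0·(≡5), b=7^2·(≡5) mod 7; (5|7)=-1, (5|7)=-1; (−1)^{0·2·3}·(-1)^2·(-1)^0 = +1.
v=13: a=13^1·(≡2), b=13^1·(≡2) mod 13; (2|13)=-1, (2|13)=-1; (−1)^{1·1·6}·(-1)^1·(-1)^1 = +1.
v=3: a=3^-1·(≡1), b=3^3·(≡2) mod 3; (1|3)=+1, (2|3)=-1; (−1)^{-1·3·1}·(+1)^3·(-1)^-1 = +1.
v=29: a=29^2·(≡18), b=29^1·(≡12) mod 29; (18|29)=-1, (12|29)=-1; (−1)^{2·1·14}·(-1)^1·(-1)^2 = -1.
v=2: v_2(a)=-4, v_2(b)=-6; units ≡ 5, 1 (mod 8); ε·ε+αω+βω = 0·0+-4·0+-6·1 ≡ 0  ⇒  (a,b)_2 = +1.
v=∞: 4485 > 0 and 130065 > 0  ⇒  (a,b)_∞ = +1.
v=23: a=23^1·(≡17), b=23^1·(≡11) mod 23; (17|23)=-1, (11|23)=-1; (−1)^{1·1·11}·(-1)^1·(-1)^1 = -1.
v=5: a=5^3·(≡3), b=5^-1·(≡3) mod 5; (3|5)=-1, (3|5)=-1; (−1)^{3·-1·2}·(-1)^-1·(-1)^3 = +1.
(4485, 130065 / ℚ) ramifies at {23, 29}: a division algebra.

[23, 29]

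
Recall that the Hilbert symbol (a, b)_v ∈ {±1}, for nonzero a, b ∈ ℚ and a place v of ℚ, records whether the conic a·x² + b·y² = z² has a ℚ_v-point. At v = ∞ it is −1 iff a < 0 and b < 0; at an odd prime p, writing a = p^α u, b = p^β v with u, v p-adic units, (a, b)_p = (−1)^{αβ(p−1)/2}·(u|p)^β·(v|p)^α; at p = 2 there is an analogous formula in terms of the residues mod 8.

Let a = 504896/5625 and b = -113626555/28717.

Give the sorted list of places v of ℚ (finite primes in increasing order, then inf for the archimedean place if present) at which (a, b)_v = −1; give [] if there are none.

Mod squares: a ≡ 161, b ≡ -7735. Check v ∈ {∞, 2, 3, 5, 7, 13, 17, 19, 23, 47}.
v=5: a=5^-4·(≡4), b=5^1·(≡2) mod 5; (4|5)=+1, (2|5)=-1; (−1)^{-4·1·2}·(+1)^1·(-1)^-4 = +1.
v=3: a=3^-2·(≡2), b=3^0·(≡2) mod 3; (2|3)=-1, (2|3)=-1; (−1)^{-2·0·1}·(-1)^0·(-1)^-2 = +1.
v=13: a=13^0·(≡6), b=13^-1·(≡3) mod 13; (6|13)=-1, (3|13)=+1; (−1)^{0·-1·6}·(-1)^-1·(+1)^0 = -1.
v=2: v_2(a)=6, v_2(b)=0; units ≡ 1, 1 (mod 8); ε·ε+αω+βω = 0·0+6·0+0·0 ≡ 0  ⇒  (a,b)_2 = +1.
v=∞: 161 > 0 and -7735 < 0  ⇒  (a,b)_∞ = +1.
v=17: a=17^0·(≡2), b=17^1·(≡15) mod 17; (2|17)=+1, (15|17)=+1; (−1)^{0·1·8}·(+1)^1·(+1)^0 = +1.
v=7: a=7^3·(≡4), b=7^1·(≡4) mod 7; (4|7)=+1, (4|7)=+1; (−1)^{3·1·3}·(+1)^1·(+1)^3 = -1.
v=47: a=47^0·(≡33), b=47^-2·(≡46) mod 47; (33|47)=-1, (46|47)=-1; (−1)^{0·-2·23}·(-1)^-2·(-1)^0 = +1.
v=23: a=23^1·(≡22), b=23^2·(≡9) mod 23; (22|23)=-1, (9|23)=+1; (−1)^{1·2·11}·(-1)^2·(+1)^1 = +1.
v=19: a=19^0·(≡9), b=19^2·(≡7) mod 19; (9|19)=+1, (7|19)=+1; (−1)^{0·2·9}·(+1)^2·(+1)^0 = +1.
Ram(161, -7735) = {7, 13}; no ℚ_7-point on the conic.

[7, 13]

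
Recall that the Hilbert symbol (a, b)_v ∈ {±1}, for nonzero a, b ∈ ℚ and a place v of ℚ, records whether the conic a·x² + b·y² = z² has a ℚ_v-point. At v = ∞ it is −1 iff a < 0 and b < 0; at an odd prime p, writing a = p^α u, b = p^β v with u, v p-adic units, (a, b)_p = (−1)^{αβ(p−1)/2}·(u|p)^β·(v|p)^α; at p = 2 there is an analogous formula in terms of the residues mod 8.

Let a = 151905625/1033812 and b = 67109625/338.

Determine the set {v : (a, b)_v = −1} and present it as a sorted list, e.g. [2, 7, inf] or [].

Mod squares: a ≡ 13, b ≡ 4930. Check v ∈ {∞, 2, 3, 5, 11, 13, 17, 29, 47}.
v=5: a=5^4·(≡2), b=5^3·(≡4) mod 5; (2|5)=-1, (4|5)=+1; (−1)^{4·3·2}·(-1)^3·(+1)^4 = -1.
v=47: a=47^-2·(≡10), b=47^0·(≡28) mod 47; (10|47)=-1, (28|47)=+1; (−1)^{-2·0·23}·(-1)^0·(+1)^-2 = +1.
v=13: a=13^-1·(≡9), b=13^-2·(≡12) mod 13; (9|13)=+1, (12|13)=+1; (−1)^{-1·-2·6}·(+1)^-2·(+1)^-1 = +1.
v=2: v_2(a)=-2, v_2(b)=-1; units ≡ 5, 1 (mod 8); ε·ε+αω+βω = 0·0+-2·0+-1·1 ≡ 1  ⇒  (a,b)_2 = -1.
v=3: a=3^-2·(≡1), b=3^2·(≡1) mod 3; (1|3)=+1, (1|3)=+1; (−1)^{-2·2·1}·(+1)^2·(+1)^-2 = +1.
v=11: a=11^0·(≡8), b=11^2·(≡2) mod 11; (8|11)=-1, (2|11)=-1; (−1)^{0·2·5}·(-1)^2·(-1)^0 = +1.
v=29: a=29^2·(≡5), b=29^1·(≡22) mod 29; (5|29)=+1, (22|29)=+1; (−1)^{2·1·14}·(+1)^1·(+1)^2 = +1.
v=17: a=17^2·(≡13), b=17^1·(≡15) mod 17; (13|17)=+1, (15|17)=+1; (−1)^{2·1·8}·(+1)^1·(+1)^2 = +1.
v=∞: 13 > 0 and 4930 > 0  ⇒  (a,b)_∞ = +1.
(13, 4930 / ℚ) ramifies at {2, 5}: a division algebra.

[2, 5]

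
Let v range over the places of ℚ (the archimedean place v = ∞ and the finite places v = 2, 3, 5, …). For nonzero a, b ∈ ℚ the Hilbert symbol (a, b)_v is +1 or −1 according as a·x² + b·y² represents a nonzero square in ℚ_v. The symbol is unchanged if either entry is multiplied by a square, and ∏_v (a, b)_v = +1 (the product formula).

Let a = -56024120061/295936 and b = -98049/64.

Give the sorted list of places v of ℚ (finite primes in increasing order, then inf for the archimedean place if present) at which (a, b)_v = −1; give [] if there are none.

(a, b) ≡ (-29, -2001) mod (ℚ^×)²; places V = {2, 3, 7, 13, 17, 23, 29, ∞}.
(a,b)_29: α=1, u≡7; β=1, v≡2 (mod 29); (7|29)=+1, (2|29)=-1; sign (−1)^0·+1^1·-1^1 = -1.
(a,b)_3: α=2, u≡1; β=1, v≡2 (mod 3); (1|3)=+1, (2|3)=-1; sign (−1)^0·+1^1·-1^2 = +1.
(a,b)_17: α=-2, u≡12; β=0, v≡11 (mod 17); (12|17)=-1, (11|17)=-1; sign (−1)^0·-1^0·-1^-2 = +1.
(a,b)_7: α=4, u≡5; β=2, v≡1 (mod 7); (5|7)=-1, (1|7)=+1; sign (−1)^0·-1^2·+1^4 = +1.
(a,b)_13: α=2, u≡9; β=0, v≡3 (mod 13); (9|13)=+1, (3|13)=+1; sign (−1)^0·+1^0·+1^2 = +1.
(a,b)_23: α=2, u≡14; β=1, v≡20 (mod 23); (14|23)=-1, (20|23)=-1; sign (−1)^0·-1^1·-1^2 = -1.
(a,b)_2: α=-10, β=-6; u≡3, v≡7 (mod 8); ε(u)ε(v)=1·1, αω(v)=-10·0, βω(u)=-6·1; sum ≡ 1  ⇒  -1.
(a,b)_∞: sgn(-29)=−, sgn(-2001)=−, so -1.
Ram(-29, -2001) = {2, 23, 29, ∞}; no ℚ_2-point on the conic.

[2, 23, 29, inf]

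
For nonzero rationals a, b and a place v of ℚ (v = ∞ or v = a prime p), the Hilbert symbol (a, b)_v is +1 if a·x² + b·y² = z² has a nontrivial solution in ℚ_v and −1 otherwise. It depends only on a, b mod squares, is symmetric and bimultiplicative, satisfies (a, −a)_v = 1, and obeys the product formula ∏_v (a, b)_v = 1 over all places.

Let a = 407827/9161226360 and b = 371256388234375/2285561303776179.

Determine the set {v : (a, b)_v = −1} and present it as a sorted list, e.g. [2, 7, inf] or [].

(a, b) ≡ (915530, 77) mod (ℚ^×)²; places V = {2, 3, 5, 7, 11, 13, 29, 41, ∞}.
(a,b)_41: α=1, u≡29; β=2, v≡37 (mod 41); (29|41)=-1, (37|41)=+1; sign (−1)^0·-1^2·+1^1 = +1.
(a,b)_11: α=-1, u≡4; β=-1, v≡10 (mod 11); (4|11)=+1, (10|11)=-1; sign (−1)^1·+1^-1·-1^-1 = +1.
(a,b)_7: α=3, u≡1; β=5, v≡4 (mod 7); (1|7)=+1, (4|7)=+1; sign (−1)^1·+1^5·+1^3 = -1.
(a,b)_3: α=-6, u≡2; β=-16, v≡2 (mod 3); (2|3)=-1, (2|3)=-1; sign (−1)^0·-1^-16·-1^-6 = +1.
(a,b)_∞: sgn(915530)=+, sgn(77)=+, so +1.
(a,b)_29: α=1, u≡8; β=2, v≡17 (mod 29); (8|29)=-1, (17|29)=-1; sign (−1)^0·-1^2·-1^1 = -1.
(a,b)_5: α=-1, u≡1; β=6, v≡3 (mod 5); (1|5)=+1, (3|5)=-1; sign (−1)^0·+1^6·-1^-1 = -1.
(a,b)_13: α=-4, u≡11; β=-6, v≡1 (mod 13); (11|13)=-1, (1|13)=+1; sign (−1)^0·-1^-6·+1^-4 = +1.
(a,b)_2: α=-3, β=0; u≡5, v≡5 (mod 8); ε(u)ε(v)=0·0, αω(v)=-3·1, βω(u)=0·1; sum ≡ 1  ⇒  -1.
Ram(915530, 77) = {2, 5, 7, 29}; no ℚ_2-point on the conic.

[2, 5, 7, 29]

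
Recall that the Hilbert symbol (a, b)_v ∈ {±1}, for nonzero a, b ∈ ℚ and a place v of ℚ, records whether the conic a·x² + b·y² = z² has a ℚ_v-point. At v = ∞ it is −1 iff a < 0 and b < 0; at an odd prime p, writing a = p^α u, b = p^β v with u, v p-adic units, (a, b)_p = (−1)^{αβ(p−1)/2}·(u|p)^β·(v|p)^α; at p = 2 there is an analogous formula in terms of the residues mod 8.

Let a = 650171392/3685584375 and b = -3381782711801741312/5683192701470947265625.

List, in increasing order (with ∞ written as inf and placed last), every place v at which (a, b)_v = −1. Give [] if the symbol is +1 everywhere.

[5, 13]

Mod squares: a ≡ 195, b ≡ -2. Check v ∈ {∞, 2, 3, 5, 11, 13, 17, 19}.
v=11: a=11^-2·(≡2), b=11^-2·(≡4) mod 11; (2|11)=-1, (4|11)=+1; (−1)^{-2·-2·5}·(-1)^-2·(+1)^-2 = +1.
v=19: a=19^-2·(≡17), b=19^-4·(≡11) mod 19; (17|19)=+1, (11|19)=+1; (−1)^{-2·-4·9}·(+1)^-4·(+1)^-2 = +1.
v=2: v_2(a)=10, v_2(b)=23; units ≡ 3, 7 (mod 8); ε·ε+αω+βω = 1·1+10·0+23·1 ≡ 0  ⇒  (a,b)_2 = +1.
v=3: a=3^-3·(≡2), b=3^-10·(≡1) mod 3; (2|3)=-1, (1|3)=+1; (−1)^{-3·-10·1}·(-1)^-10·(+1)^-3 = +1.
v=17: a=17^2·(≡9), b=17^4·(≡4) mod 17; (9|17)=+1, (4|17)=+1; (−1)^{2·4·8}·(+1)^4·(+1)^2 = +1.
v=∞: 195 > 0 and -2 < 0  ⇒  (a,b)_∞ = +1.
v=5: a=5^-5·(≡1), b=5^-14·(≡2) mod 5; (1|5)=+1, (2|5)=-1; (−1)^{-5·-14·2}·(+1)^-14·(-1)^-5 = -1.
v=13: a=13^3·(≡6), b=13^6·(≡6) mod 13; (6|13)=-1, (6|13)=-1; (−1)^{3·6·6}·(-1)^6·(-1)^3 = -1.
(195, -2 / ℚ) ramifies at {5, 13}: a division algebra.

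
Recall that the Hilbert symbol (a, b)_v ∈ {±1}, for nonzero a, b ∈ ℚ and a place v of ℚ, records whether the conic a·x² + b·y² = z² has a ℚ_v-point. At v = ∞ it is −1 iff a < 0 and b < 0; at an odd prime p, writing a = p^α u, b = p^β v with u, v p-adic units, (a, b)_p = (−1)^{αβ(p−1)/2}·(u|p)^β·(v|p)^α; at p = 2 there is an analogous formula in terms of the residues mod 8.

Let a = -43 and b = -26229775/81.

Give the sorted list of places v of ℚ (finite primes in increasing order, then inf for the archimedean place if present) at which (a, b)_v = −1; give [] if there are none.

Mod squares: a ≡ -43, b ≡ -8671. Check v ∈ {∞, 2, 3, 5, 11, 13, 23, 29, 43}.
v=3: a=3^0·(≡2), b=3^-4·(≡2) mod 3; (2|3)=-1, (2|3)=-1; (−1)^{0·-4·1}·(-1)^-4·(-1)^0 = +1.
v=23: a=23^0·(≡3), b=23^1·(≡14) mod 23; (3|23)=+1, (14|23)=-1; (−1)^{0·1·11}·(+1)^1·(-1)^0 = +1.
v=2: v_2(a)=0, v_2(b)=0; units ≡ 5, 1 (mod 8); ε·ε+αω+βω = 0·0+0·0+0·1 ≡ 0  ⇒  (a,b)_2 = +1.
v=29: a=29^0·(≡15), b=29^1·(≡28) mod 29; (15|29)=-1, (28|29)=+1; (−1)^{0·1·14}·(-1)^1·(+1)^0 = -1.
v=∞: -43 < 0 and -8671 < 0  ⇒  (a,b)_∞ = -1.
v=5: a=5^0·(≡2), b=5^2·(≡4) mod 5; (2|5)=-1, (4|5)=+1; (−1)^{0·2·2}·(-1)^2·(+1)^0 = +1.
v=43: a=43^1·(≡42), b=43^0·(≡41) mod 43; (42|43)=-1, (41|43)=+1; (−1)^{1·0·21}·(-1)^0·(+1)^1 = +1.
v=13: a=13^0·(≡9), b=13^1·(≡1) mod 13; (9|13)=+1, (1|13)=+1; (−1)^{0·1·6}·(+1)^1·(+1)^0 = +1.
v=11: a=11^0·(≡1), b=11^2·(≡6) mod 11; (1|11)=+1, (6|11)=-1; (−1)^{0·2·5}·(+1)^2·(-1)^0 = +1.
(-43, -8671 / ℚ) ramifies at {29, ∞}: a division algebra.

[29, inf]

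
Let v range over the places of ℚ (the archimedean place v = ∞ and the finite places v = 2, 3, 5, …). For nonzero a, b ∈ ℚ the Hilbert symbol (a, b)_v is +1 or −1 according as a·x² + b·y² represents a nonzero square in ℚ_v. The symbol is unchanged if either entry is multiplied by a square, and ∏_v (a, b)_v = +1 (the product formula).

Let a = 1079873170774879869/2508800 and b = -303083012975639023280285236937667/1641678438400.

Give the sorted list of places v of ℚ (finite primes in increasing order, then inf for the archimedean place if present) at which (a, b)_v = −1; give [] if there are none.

[2, 19, 31, 41]

Mod squares: a ≡ 160584618, b ≡ -74307. Check v ∈ {∞, 2, 3, 5, 7, 11, 13, 17, 19, 29, 31, 37, 41, 43, 47}.
v=3: a=3^3·(≡1), b=3^1·(≡2) mod 3; (1|3)=+1, (2|3)=-1; (−1)^{3·1·1}·(+1)^1·(-1)^3 = +1.
v=43: a=43^3·(≡42), b=43^6·(≡41) mod 43; (42|43)=-1, (41|43)=+1; (−1)^{3·6·21}·(-1)^6·(+1)^3 = +1.
v=37: a=37^0·(≡21), b=37^2·(≡25) mod 37; (21|37)=+1, (25|37)=+1; (−1)^{0·2·18}·(+1)^2·(+1)^0 = +1.
v=2: v_2(a)=-11, v_2(b)=-16; units ≡ 5, 5 (mod 8); ε·ε+αω+βω = 0·0+-11·1+-16·1 ≡ 1  ⇒  (a,b)_2 = -1.
v=31: a=31^2·(≡12), b=31^5·(≡21) mod 31; (12|31)=-1, (21|31)=-1; (−1)^{2·5·15}·(-1)^5·(-1)^2 = -1.
v=47: a=47^1·(≡35), b=47^1·(≡4) mod 47; (35|47)=-1, (4|47)=+1; (−1)^{1·1·23}·(-1)^1·(+1)^1 = +1.
v=41: a=41^1·(≡31), b=41^2·(≡3) mod 41; (31|41)=+1, (3|41)=-1; (−1)^{1·2·20}·(+1)^2·(-1)^1 = -1.
v=7: a=7^-2·(≡5), b=7^-2·(≡6) mod 7; (5|7)=-1, (6|7)=-1; (−1)^{-2·-2·3}·(-1)^-2·(-1)^-2 = +1.
v=∞: 160584618 > 0 and -74307 < 0  ⇒  (a,b)_∞ = +1.
v=11: a=11^0·(≡10), b=11^-2·(≡1) mod 11; (10|11)=-1, (1|11)=+1; (−1)^{0·-2·5}·(-1)^-2·(+1)^0 = +1.
v=17: a=17^1·(≡16), b=17^1·(≡2) mod 17; (16|17)=+1, (2|17)=+1; (−1)^{1·1·8}·(+1)^1·(+1)^1 = +1.
v=19: a=19^1·(≡2), b=19^2·(≡12) mod 19; (2|19)=-1, (12|19)=-1; (−1)^{1·2·9}·(-1)^2·(-1)^1 = -1.
v=5: a=5^-2·(≡2), b=5^-2·(≡3) mod 5; (2|5)=-1, (3|5)=-1; (−1)^{-2·-2·2}·(-1)^-2·(-1)^-2 = +1.
v=13: a=13^0·(≡3), b=13^-2·(≡1) mod 13; (3|13)=+1, (1|13)=+1; (−1)^{0·-2·6}·(+1)^-2·(+1)^0 = +1.
v=29: a=29^2·(≡11), b=29^2·(≡4) mod 29; (11|29)=-1, (4|29)=+1; (−1)^{2·2·14}·(-1)^2·(+1)^2 = +1.
|Ram(160584618, -74307)| = 4, even; anisotropic at {2, 19, 31, 41}.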